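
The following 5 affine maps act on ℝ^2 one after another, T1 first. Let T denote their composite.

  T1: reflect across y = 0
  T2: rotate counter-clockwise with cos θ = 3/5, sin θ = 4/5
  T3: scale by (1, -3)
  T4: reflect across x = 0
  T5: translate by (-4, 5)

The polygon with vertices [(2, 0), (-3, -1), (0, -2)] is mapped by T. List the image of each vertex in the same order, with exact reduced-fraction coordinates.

T1 reflect across y = 0: (2, 0) → (2, 0); (-3, -1) → (-3, 1); (0, -2) → (0, 2)
T2 rotate counter-clockwise with cos θ = 3/5, sin θ = 4/5: (2, 0) → (6/5, 8/5); (-3, 1) → (-13/5, -9/5); (0, 2) → (-8/5, 6/5)
T3 scale by (1, -3): (6/5, 8/5) → (6/5, -24/5); (-13/5, -9/5) → (-13/5, 27/5); (-8/5, 6/5) → (-8/5, -18/5)
T4 reflect across x = 0: (6/5, -24/5) → (-6/5, -24/5); (-13/5, 27/5) → (13/5, 27/5); (-8/5, -18/5) → (8/5, -18/5)
T5 translate by (-4, 5): (-6/5, -24/5) → (-26/5, 1/5); (13/5, 27/5) → (-7/5, 52/5); (8/5, -18/5) → (-12/5, 7/5)

image vertices: (-26/5, 1/5), (-7/5, 52/5), (-12/5, 7/5)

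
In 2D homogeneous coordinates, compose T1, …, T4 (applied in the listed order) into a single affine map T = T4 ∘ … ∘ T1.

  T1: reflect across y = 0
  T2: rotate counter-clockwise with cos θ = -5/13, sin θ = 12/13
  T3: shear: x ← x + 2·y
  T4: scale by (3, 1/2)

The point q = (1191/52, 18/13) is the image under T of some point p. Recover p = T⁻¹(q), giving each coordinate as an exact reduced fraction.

T1 = [1 0 0; 0 -1 0; 0 0 1]
T2·T1 = [-5/13 12/13 0; 12/13 5/13 0; 0 0 1]
T3·…·T1 = [19/13 22/13 0; 12/13 5/13 0; 0 0 1]
T4·…·T1 = [57/13 66/13 0; 6/13 5/26 0; 0 0 1]
det M = -3/2; M⁻¹ = [-5/39 44/13 0; 4/13 -38/13 0; 0 0 1]
M⁻¹ · (1191/52, 18/13)ᵀ = (7/4, 3)ᵀ

p = (7/4, 3)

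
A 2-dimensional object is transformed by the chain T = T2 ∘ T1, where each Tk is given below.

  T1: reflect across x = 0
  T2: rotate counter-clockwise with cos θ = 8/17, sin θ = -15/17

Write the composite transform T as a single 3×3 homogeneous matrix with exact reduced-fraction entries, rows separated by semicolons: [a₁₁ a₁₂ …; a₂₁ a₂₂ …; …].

T = [-8/17 15/17 0; 15/17 8/17 0; 0 0 1]

T1 = [-1 0 0; 0 1 0; 0 0 1]
T2·T1 = [-8/17 15/17 0; 15/17 8/17 0; 0 0 1]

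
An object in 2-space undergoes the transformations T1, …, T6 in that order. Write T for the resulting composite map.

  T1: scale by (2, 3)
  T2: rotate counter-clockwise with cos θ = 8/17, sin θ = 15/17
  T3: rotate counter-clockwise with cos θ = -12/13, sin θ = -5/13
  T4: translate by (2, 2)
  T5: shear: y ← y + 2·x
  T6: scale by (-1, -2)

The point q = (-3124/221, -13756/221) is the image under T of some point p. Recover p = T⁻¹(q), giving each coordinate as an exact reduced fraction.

T1 = [2 0 0; 0 3 0; 0 0 1]
T2·T1 = [16/17 -45/17 0; 30/17 24/17 0; 0 0 1]
T3·…·T1 = [-42/221 660/221 0; -440/221 -63/221 0; 0 0 1]
T4·…·T1 = [-42/221 660/221 2; -440/221 -63/221 2; 0 0 1]
T5·…·T1 = [-42/221 660/221 2; -524/221 1257/221 6; 0 0 1]
T6·…·T1 = [42/221 -660/221 -2; 1048/221 -2514/221 -12; 0 0 1]
det M = 12; M⁻¹ = [-419/442 55/221 241/221; -262/663 7/442 -398/663; 0 0 1]
M⁻¹ · (-3124/221, -13756/221)ᵀ = (-1, 4)ᵀ

p = (-1, 4)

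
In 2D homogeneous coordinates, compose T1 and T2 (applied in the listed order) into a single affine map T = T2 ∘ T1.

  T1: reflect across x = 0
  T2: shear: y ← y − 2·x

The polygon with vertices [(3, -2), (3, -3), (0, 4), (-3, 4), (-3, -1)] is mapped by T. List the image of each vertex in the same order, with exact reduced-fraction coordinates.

T1 reflect across x = 0: (3, -2) → (-3, -2); (3, -3) → (-3, -3); (0, 4) → (0, 4); (-3, 4) → (3, 4); (-3, -1) → (3, -1)
T2 shear: y ← y − 2·x: (-3, -2) → (-3, 4); (-3, -3) → (-3, 3); (0, 4) → (0, 4); (3, 4) → (3, -2); (3, -1) → (3, -7)

image vertices: (-3, 4), (-3, 3), (0, 4), (3, -2), (3, -7)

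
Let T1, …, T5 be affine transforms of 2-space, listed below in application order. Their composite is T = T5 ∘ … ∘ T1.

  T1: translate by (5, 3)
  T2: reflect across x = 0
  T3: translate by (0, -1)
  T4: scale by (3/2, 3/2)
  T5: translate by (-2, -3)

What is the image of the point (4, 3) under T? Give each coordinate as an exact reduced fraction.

T1 translate by (5, 3): (4, 3) → (9, 6)
T2 reflect across x = 0: (9, 6) → (-9, 6)
T3 translate by (0, -1): (-9, 6) → (-9, 5)
T4 scale by (3/2, 3/2): (-9, 5) → (-27/2, 15/2)
T5 translate by (-2, -3): (-27/2, 15/2) → (-31/2, 9/2)

T(p) = (-31/2, 9/2)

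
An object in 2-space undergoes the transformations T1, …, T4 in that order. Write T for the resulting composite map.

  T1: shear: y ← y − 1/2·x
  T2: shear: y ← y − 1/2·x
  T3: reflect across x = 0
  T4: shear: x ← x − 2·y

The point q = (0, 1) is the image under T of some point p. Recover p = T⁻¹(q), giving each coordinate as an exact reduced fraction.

p = (-2, -1)

T1 = [1 0 0; -1/2 1 0; 0 0 1]
T2·T1 = [1 0 0; -1 1 0; 0 0 1]
T3·…·T1 = [-1 0 0; -1 1 0; 0 0 1]
T4·…·T1 = [1 -2 0; -1 1 0; 0 0 1]
det M = -1; M⁻¹ = [-1 -2 0; -1 -1 0; 0 0 1]
M⁻¹ · (0, 1)ᵀ = (-2, -1)ᵀ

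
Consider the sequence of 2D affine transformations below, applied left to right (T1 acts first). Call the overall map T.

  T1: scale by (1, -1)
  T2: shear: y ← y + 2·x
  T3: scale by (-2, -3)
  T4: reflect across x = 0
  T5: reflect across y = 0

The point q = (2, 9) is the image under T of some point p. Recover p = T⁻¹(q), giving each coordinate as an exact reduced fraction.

T1 = [1 0 0; 0 -1 0; 0 0 1]
T2·T1 = [1 0 0; 2 -1 0; 0 0 1]
T3·…·T1 = [-2 0 0; -6 3 0; 0 0 1]
T4·…·T1 = [2 0 0; -6 3 0; 0 0 1]
T5·…·T1 = [2 0 0; 6 -3 0; 0 0 1]
det M = -6; M⁻¹ = [1/2 0 0; 1 -1/3 0; 0 0 1]
M⁻¹ · (2, 9)ᵀ = (1, -1)ᵀ

p = (1, -1)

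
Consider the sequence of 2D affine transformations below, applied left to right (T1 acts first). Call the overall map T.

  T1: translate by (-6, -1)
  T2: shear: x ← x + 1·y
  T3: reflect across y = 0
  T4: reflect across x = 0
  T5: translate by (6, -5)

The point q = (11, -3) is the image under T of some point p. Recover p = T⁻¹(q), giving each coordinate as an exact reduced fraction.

T1 = [1 0 -6; 0 1 -1; 0 0 1]
T2·T1 = [1 1 -7; 0 1 -1; 0 0 1]
T3·…·T1 = [1 1 -7; 0 -1 1; 0 0 1]
T4·…·T1 = [-1 -1 7; 0 -1 1; 0 0 1]
T5·…·T1 = [-1 -1 13; 0 -1 -4; 0 0 1]
det M = 1; M⁻¹ = [-1 1 17; 0 -1 -4; 0 0 1]
M⁻¹ · (11, -3)ᵀ = (3, -1)ᵀ

p = (3, -1)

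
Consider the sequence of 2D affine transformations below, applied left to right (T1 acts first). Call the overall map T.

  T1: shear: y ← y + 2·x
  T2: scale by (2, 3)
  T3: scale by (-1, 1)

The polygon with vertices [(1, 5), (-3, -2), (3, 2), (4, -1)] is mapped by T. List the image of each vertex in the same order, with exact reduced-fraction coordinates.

T1 shear: y ← y + 2·x: (1, 5) → (1, 7); (-3, -2) → (-3, -8); (3, 2) → (3, 8); (4, -1) → (4, 7)
T2 scale by (2, 3): (1, 7) → (2, 21); (-3, -8) → (-6, -24); (3, 8) → (6, 24); (4, 7) → (8, 21)
T3 scale by (-1, 1): (2, 21) → (-2, 21); (-6, -24) → (6, -24); (6, 24) → (-6, 24); (8, 21) → (-8, 21)

image vertices: (-2, 21), (6, -24), (-6, 24), (-8, 21)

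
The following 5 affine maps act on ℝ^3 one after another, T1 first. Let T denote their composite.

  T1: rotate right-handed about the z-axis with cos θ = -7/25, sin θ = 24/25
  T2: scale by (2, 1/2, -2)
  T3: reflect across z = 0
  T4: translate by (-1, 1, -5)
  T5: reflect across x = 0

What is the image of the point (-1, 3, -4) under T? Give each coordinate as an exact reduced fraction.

T(p) = (31/5, 1/10, -13)

T1 rotate right-handed about the z-axis with cos θ = -7/25, sin θ = 24/25: (-1, 3, -4) → (-13/5, -9/5, -4)
T2 scale by (2, 1/2, -2): (-13/5, -9/5, -4) → (-26/5, -9/10, 8)
T3 reflect across z = 0: (-26/5, -9/10, 8) → (-26/5, -9/10, -8)
T4 translate by (-1, 1, -5): (-26/5, -9/10, -8) → (-31/5, 1/10, -13)
T5 reflect across x = 0: (-31/5, 1/10, -13) → (31/5, 1/10, -13)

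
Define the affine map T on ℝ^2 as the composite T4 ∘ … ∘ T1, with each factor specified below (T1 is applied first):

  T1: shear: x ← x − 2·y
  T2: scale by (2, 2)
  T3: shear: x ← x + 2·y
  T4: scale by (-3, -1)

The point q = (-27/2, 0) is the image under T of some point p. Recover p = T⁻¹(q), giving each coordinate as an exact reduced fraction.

T1 = [1 -2 0; 0 1 0; 0 0 1]
T2·T1 = [2 -4 0; 0 2 0; 0 0 1]
T3·…·T1 = [2 0 0; 0 2 0; 0 0 1]
T4·…·T1 = [-6 0 0; 0 -2 0; 0 0 1]
det M = 12; M⁻¹ = [-1/6 0 0; 0 -1/2 0; 0 0 1]
M⁻¹ · (-27/2, 0)ᵀ = (9/4, 0)ᵀ

p = (9/4, 0)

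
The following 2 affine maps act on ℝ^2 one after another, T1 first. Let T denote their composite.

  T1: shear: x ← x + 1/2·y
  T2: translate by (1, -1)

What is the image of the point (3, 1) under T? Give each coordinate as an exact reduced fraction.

T(p) = (9/2, 0)

T1 shear: x ← x + 1/2·y: (3, 1) → (7/2, 1)
T2 translate by (1, -1): (7/2, 1) → (9/2, 0)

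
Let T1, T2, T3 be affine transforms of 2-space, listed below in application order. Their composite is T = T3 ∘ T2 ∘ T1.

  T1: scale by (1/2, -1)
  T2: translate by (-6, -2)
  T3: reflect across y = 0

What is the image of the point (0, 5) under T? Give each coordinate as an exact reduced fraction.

T(p) = (-6, 7)

T1 scale by (1/2, -1): (0, 5) → (0, -5)
T2 translate by (-6, -2): (0, -5) → (-6, -7)
T3 reflect across y = 0: (-6, -7) → (-6, 7)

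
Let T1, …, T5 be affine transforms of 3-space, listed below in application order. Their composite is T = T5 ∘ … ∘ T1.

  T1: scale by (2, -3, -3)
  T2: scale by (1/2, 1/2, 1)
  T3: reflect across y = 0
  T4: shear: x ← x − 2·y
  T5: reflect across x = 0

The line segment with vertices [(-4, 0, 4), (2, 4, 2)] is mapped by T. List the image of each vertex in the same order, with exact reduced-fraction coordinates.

image vertices: (4, 0, -12), (10, 6, -6)

T1 scale by (2, -3, -3): (-4, 0, 4) → (-8, 0, -12); (2, 4, 2) → (4, -12, -6)
T2 scale by (1/2, 1/2, 1): (-8, 0, -12) → (-4, 0, -12); (4, -12, -6) → (2, -6, -6)
T3 reflect across y = 0: (-4, 0, -12) → (-4, 0, -12); (2, -6, -6) → (2, 6, -6)
T4 shear: x ← x − 2·y: (-4, 0, -12) → (-4, 0, -12); (2, 6, -6) → (-10, 6, -6)
T5 reflect across x = 0: (-4, 0, -12) → (4, 0, -12); (-10, 6, -6) → (10, 6, -6)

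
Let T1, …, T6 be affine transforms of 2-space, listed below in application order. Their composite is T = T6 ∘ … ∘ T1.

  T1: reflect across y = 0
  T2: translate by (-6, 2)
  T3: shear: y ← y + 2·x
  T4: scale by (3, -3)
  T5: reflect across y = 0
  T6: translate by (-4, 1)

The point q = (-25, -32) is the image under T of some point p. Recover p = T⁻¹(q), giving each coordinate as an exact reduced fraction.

T1 = [1 0 0; 0 -1 0; 0 0 1]
T2·T1 = [1 0 -6; 0 -1 2; 0 0 1]
T3·…·T1 = [1 0 -6; 2 -1 -10; 0 0 1]
T4·…·T1 = [3 0 -18; -6 3 30; 0 0 1]
T5·…·T1 = [3 0 -18; 6 -3 -30; 0 0 1]
T6·…·T1 = [3 0 -22; 6 -3 -29; 0 0 1]
det M = -9; M⁻¹ = [1/3 0 22/3; 2/3 -1/3 5; 0 0 1]
M⁻¹ · (-25, -32)ᵀ = (-1, -1)ᵀ

p = (-1, -1)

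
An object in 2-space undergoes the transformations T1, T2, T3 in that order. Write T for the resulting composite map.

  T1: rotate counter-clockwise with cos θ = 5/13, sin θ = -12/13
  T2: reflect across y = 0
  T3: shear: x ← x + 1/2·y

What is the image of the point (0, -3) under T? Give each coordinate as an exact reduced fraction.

T1 rotate counter-clockwise with cos θ = 5/13, sin θ = -12/13: (0, -3) → (-36/13, -15/13)
T2 reflect across y = 0: (-36/13, -15/13) → (-36/13, 15/13)
T3 shear: x ← x + 1/2·y: (-36/13, 15/13) → (-57/26, 15/13)

T(p) = (-57/26, 15/13)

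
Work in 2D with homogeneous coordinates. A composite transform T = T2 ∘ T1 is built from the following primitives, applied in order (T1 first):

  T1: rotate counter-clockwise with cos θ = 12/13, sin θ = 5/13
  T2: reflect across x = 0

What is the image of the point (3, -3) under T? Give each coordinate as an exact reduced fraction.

T(p) = (-51/13, -21/13)

T1 rotate counter-clockwise with cos θ = 12/13, sin θ = 5/13: (3, -3) → (51/13, -21/13)
T2 reflect across x = 0: (51/13, -21/13) → (-51/13, -21/13)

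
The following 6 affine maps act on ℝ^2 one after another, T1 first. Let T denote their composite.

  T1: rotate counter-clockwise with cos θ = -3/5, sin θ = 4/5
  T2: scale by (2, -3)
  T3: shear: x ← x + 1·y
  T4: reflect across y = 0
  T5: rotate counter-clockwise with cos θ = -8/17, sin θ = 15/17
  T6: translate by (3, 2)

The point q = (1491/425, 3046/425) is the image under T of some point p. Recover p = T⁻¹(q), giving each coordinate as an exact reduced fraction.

p = (-6/5, 0)

T1 = [-3/5 -4/5 0; 4/5 -3/5 0; 0 0 1]
T2·T1 = [-6/5 -8/5 0; -12/5 9/5 0; 0 0 1]
T3·…·T1 = [-18/5 1/5 0; -12/5 9/5 0; 0 0 1]
T4·…·T1 = [-18/5 1/5 0; 12/5 -9/5 0; 0 0 1]
T5·…·T1 = [-36/85 127/85 0; -366/85 87/85 0; 0 0 1]
T6·…·T1 = [-36/85 127/85 3; -366/85 87/85 2; 0 0 1]
det M = 6; M⁻¹ = [29/170 -127/510 -7/510; 61/85 -6/85 -171/85; 0 0 1]
M⁻¹ · (1491/425, 3046/425)ᵀ = (-6/5, 0)ᵀ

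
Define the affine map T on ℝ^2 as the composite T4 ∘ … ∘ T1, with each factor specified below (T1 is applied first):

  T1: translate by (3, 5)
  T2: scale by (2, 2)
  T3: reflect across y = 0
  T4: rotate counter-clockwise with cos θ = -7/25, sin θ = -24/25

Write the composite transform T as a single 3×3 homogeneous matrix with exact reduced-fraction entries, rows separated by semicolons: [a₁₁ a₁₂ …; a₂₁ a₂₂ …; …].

T = [-14/25 -48/25 -282/25; -48/25 14/25 -74/25; 0 0 1]

T1 = [1 0 3; 0 1 5; 0 0 1]
T2·T1 = [2 0 6; 0 2 10; 0 0 1]
T3·…·T1 = [2 0 6; 0 -2 -10; 0 0 1]
T4·…·T1 = [-14/25 -48/25 -282/25; -48/25 14/25 -74/25; 0 0 1]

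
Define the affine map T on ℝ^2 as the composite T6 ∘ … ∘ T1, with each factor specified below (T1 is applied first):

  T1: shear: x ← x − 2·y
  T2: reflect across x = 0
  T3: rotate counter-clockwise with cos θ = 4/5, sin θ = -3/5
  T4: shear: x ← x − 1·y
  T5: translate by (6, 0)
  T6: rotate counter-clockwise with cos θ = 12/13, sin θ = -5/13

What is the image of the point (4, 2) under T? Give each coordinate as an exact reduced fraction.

T1 shear: x ← x − 2·y: (4, 2) → (0, 2)
T2 reflect across x = 0: (0, 2) → (0, 2)
T3 rotate counter-clockwise with cos θ = 4/5, sin θ = -3/5: (0, 2) → (6/5, 8/5)
T4 shear: x ← x − 1·y: (6/5, 8/5) → (-2/5, 8/5)
T5 translate by (6, 0): (-2/5, 8/5) → (28/5, 8/5)
T6 rotate counter-clockwise with cos θ = 12/13, sin θ = -5/13: (28/5, 8/5) → (376/65, -44/65)

T(p) = (376/65, -44/65)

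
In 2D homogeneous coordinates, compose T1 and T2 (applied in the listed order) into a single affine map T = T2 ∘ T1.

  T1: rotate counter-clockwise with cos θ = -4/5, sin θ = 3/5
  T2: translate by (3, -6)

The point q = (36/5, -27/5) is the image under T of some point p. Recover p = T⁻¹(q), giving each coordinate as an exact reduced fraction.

T1 = [-4/5 -3/5 0; 3/5 -4/5 0; 0 0 1]
T2·T1 = [-4/5 -3/5 3; 3/5 -4/5 -6; 0 0 1]
det M = 1; M⁻¹ = [-4/5 3/5 6; -3/5 -4/5 -3; 0 0 1]
M⁻¹ · (36/5, -27/5)ᵀ = (-3, -3)ᵀ

p = (-3, -3)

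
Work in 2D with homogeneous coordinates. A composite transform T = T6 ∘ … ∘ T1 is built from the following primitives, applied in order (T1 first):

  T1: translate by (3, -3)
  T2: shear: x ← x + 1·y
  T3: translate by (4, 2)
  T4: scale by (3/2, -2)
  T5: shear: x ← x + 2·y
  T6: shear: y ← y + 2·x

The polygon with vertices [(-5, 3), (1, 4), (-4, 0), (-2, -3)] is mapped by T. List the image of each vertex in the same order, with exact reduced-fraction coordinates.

T1 translate by (3, -3): (-5, 3) → (-2, 0); (1, 4) → (4, 1); (-4, 0) → (-1, -3); (-2, -3) → (1, -6)
T2 shear: x ← x + 1·y: (-2, 0) → (-2, 0); (4, 1) → (5, 1); (-1, -3) → (-4, -3); (1, -6) → (-5, -6)
T3 translate by (4, 2): (-2, 0) → (2, 2); (5, 1) → (9, 3); (-4, -3) → (0, -1); (-5, -6) → (-1, -4)
T4 scale by (3/2, -2): (2, 2) → (3, -4); (9, 3) → (27/2, -6); (0, -1) → (0, 2); (-1, -4) → (-3/2, 8)
T5 shear: x ← x + 2·y: (3, -4) → (-5, -4); (27/2, -6) → (3/2, -6); (0, 2) → (4, 2); (-3/2, 8) → (29/2, 8)
T6 shear: y ← y + 2·x: (-5, -4) → (-5, -14); (3/2, -6) → (3/2, -3); (4, 2) → (4, 10); (29/2, 8) → (29/2, 37)

image vertices: (-5, -14), (3/2, -3), (4, 10), (29/2, 37)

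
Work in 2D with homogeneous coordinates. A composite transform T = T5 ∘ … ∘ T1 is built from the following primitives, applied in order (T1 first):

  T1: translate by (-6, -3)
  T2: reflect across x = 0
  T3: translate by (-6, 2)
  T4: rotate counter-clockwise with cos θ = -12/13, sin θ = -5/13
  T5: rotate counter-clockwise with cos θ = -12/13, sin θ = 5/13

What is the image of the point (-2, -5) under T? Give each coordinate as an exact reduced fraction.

T(p) = (2, -6)

T1 translate by (-6, -3): (-2, -5) → (-8, -8)
T2 reflect across x = 0: (-8, -8) → (8, -8)
T3 translate by (-6, 2): (8, -8) → (2, -6)
T4 rotate counter-clockwise with cos θ = -12/13, sin θ = -5/13: (2, -6) → (-54/13, 62/13)
T5 rotate counter-clockwise with cos θ = -12/13, sin θ = 5/13: (-54/13, 62/13) → (2, -6)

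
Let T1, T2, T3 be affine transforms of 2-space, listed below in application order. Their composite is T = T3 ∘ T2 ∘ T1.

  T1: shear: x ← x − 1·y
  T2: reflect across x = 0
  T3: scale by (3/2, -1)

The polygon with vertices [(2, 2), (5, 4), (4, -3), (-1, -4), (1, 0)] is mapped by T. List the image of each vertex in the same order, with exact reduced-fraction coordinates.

image vertices: (0, -2), (-3/2, -4), (-21/2, 3), (-9/2, 4), (-3/2, 0)

T1 shear: x ← x − 1·y: (2, 2) → (0, 2); (5, 4) → (1, 4); (4, -3) → (7, -3); (-1, -4) → (3, -4); (1, 0) → (1, 0)
T2 reflect across x = 0: (0, 2) → (0, 2); (1, 4) → (-1, 4); (7, -3) → (-7, -3); (3, -4) → (-3, -4); (1, 0) → (-1, 0)
T3 scale by (3/2, -1): (0, 2) → (0, -2); (-1, 4) → (-3/2, -4); (-7, -3) → (-21/2, 3); (-3, -4) → (-9/2, 4); (-1, 0) → (-3/2, 0)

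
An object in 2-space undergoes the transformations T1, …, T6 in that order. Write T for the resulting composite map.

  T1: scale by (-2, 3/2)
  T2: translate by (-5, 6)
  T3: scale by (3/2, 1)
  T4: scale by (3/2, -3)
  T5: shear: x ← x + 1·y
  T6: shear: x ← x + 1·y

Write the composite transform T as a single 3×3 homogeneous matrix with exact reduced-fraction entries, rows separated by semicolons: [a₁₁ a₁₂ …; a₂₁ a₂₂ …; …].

T = [-9/2 -9 -189/4; 0 -9/2 -18; 0 0 1]

T1 = [-2 0 0; 0 3/2 0; 0 0 1]
T2·T1 = [-2 0 -5; 0 3/2 6; 0 0 1]
T3·…·T1 = [-3 0 -15/2; 0 3/2 6; 0 0 1]
T4·…·T1 = [-9/2 0 -45/4; 0 -9/2 -18; 0 0 1]
T5·…·T1 = [-9/2 -9/2 -117/4; 0 -9/2 -18; 0 0 1]
T6·…·T1 = [-9/2 -9 -189/4; 0 -9/2 -18; 0 0 1]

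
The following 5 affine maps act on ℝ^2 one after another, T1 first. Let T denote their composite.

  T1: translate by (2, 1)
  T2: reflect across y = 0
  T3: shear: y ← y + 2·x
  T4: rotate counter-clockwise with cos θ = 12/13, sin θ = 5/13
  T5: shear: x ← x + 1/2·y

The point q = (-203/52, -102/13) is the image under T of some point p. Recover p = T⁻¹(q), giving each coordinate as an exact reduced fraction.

T1 = [1 0 2; 0 1 1; 0 0 1]
T2·T1 = [1 0 2; 0 -1 -1; 0 0 1]
T3·…·T1 = [1 0 2; 2 -1 3; 0 0 1]
T4·…·T1 = [2/13 5/13 9/13; 29/13 -12/13 46/13; 0 0 1]
T5·…·T1 = [33/26 -1/13 32/13; 29/13 -12/13 46/13; 0 0 1]
det M = -1; M⁻¹ = [12/13 -1/13 -2; 29/13 -33/26 -1; 0 0 1]
M⁻¹ · (-203/52, -102/13)ᵀ = (-5, 1/4)ᵀ

p = (-5, 1/4)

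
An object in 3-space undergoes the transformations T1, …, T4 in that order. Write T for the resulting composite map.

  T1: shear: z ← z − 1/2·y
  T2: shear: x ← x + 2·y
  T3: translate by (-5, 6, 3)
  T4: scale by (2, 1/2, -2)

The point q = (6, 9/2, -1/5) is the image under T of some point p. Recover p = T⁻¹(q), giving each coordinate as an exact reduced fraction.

p = (2, 3, -7/5)

T1 = [1 0 0 0; 0 1 0 0; 0 -1/2 1 0; 0 0 0 1]
T2·T1 = [1 2 0 0; 0 1 0 0; 0 -1/2 1 0; 0 0 0 1]
T3·…·T1 = [1 2 0 -5; 0 1 0 6; 0 -1/2 1 3; 0 0 0 1]
T4·…·T1 = [2 4 0 -10; 0 1/2 0 3; 0 1 -2 -6; 0 0 0 1]
det M = -2; M⁻¹ = [1/2 -4 0 17; 0 2 0 -6; 0 1 -1/2 -6; 0 0 0 1]
M⁻¹ · (6, 9/2, -1/5)ᵀ = (2, 3, -7/5)ᵀ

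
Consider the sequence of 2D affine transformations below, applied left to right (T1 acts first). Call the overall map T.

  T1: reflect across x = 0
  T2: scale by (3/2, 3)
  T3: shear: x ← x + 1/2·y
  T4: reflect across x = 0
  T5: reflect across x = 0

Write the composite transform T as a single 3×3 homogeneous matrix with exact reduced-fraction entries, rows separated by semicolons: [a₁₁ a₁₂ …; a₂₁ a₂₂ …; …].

T1 = [-1 0 0; 0 1 0; 0 0 1]
T2·T1 = [-3/2 0 0; 0 3 0; 0 0 1]
T3·…·T1 = [-3/2 3/2 0; 0 3 0; 0 0 1]
T4·…·T1 = [3/2 -3/2 0; 0 3 0; 0 0 1]
T5·…·T1 = [-3/2 3/2 0; 0 3 0; 0 0 1]

T = [-3/2 3/2 0; 0 3 0; 0 0 1]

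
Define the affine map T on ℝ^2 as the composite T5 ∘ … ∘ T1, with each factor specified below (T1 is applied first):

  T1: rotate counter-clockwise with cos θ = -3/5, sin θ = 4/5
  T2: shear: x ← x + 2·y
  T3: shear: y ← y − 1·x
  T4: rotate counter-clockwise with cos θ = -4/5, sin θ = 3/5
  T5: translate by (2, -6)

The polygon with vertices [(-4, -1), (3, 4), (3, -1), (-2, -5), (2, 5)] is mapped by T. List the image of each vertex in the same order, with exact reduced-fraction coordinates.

image vertices: (99/25, -168/25), (3, -13), (-4/5, -7/5), (-11/25, 102/25), (111/25, -402/25)

T1 rotate counter-clockwise with cos θ = -3/5, sin θ = 4/5: (-4, -1) → (16/5, -13/5); (3, 4) → (-5, 0); (3, -1) → (-1, 3); (-2, -5) → (26/5, 7/5); (2, 5) → (-26/5, -7/5)
T2 shear: x ← x + 2·y: (16/5, -13/5) → (-2, -13/5); (-5, 0) → (-5, 0); (-1, 3) → (5, 3); (26/5, 7/5) → (8, 7/5); (-26/5, -7/5) → (-8, -7/5)
T3 shear: y ← y − 1·x: (-2, -13/5) → (-2, -3/5); (-5, 0) → (-5, 5); (5, 3) → (5, -2); (8, 7/5) → (8, -33/5); (-8, -7/5) → (-8, 33/5)
T4 rotate counter-clockwise with cos θ = -4/5, sin θ = 3/5: (-2, -3/5) → (49/25, -18/25); (-5, 5) → (1, -7); (5, -2) → (-14/5, 23/5); (8, -33/5) → (-61/25, 252/25); (-8, 33/5) → (61/25, -252/25)
T5 translate by (2, -6): (49/25, -18/25) → (99/25, -168/25); (1, -7) → (3, -13); (-14/5, 23/5) → (-4/5, -7/5); (-61/25, 252/25) → (-11/25, 102/25); (61/25, -252/25) → (111/25, -402/25)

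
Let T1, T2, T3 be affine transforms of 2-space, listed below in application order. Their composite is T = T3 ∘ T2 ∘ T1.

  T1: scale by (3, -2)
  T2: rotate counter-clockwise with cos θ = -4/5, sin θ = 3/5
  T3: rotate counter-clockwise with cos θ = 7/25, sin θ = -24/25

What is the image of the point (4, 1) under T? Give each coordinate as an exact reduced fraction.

T(p) = (762/125, 1316/125)

T1 scale by (3, -2): (4, 1) → (12, -2)
T2 rotate counter-clockwise with cos θ = -4/5, sin θ = 3/5: (12, -2) → (-42/5, 44/5)
T3 rotate counter-clockwise with cos θ = 7/25, sin θ = -24/25: (-42/5, 44/5) → (762/125, 1316/125)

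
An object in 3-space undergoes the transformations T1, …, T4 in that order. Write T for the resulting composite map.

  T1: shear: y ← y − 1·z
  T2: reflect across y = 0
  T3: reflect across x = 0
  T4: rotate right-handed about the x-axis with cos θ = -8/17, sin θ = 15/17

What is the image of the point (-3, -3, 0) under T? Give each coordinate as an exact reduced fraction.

T(p) = (3, -24/17, 45/17)

T1 shear: y ← y − 1·z: (-3, -3, 0) → (-3, -3, 0)
T2 reflect across y = 0: (-3, -3, 0) → (-3, 3, 0)
T3 reflect across x = 0: (-3, 3, 0) → (3, 3, 0)
T4 rotate right-handed about the x-axis with cos θ = -8/17, sin θ = 15/17: (3, 3, 0) → (3, -24/17, 45/17)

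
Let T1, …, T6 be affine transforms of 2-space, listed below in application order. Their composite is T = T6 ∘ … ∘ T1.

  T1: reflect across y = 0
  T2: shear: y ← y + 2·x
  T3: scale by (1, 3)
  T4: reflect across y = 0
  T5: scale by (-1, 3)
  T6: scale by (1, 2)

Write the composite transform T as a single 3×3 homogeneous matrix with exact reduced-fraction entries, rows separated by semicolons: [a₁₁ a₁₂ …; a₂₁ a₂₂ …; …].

T1 = [1 0 0; 0 -1 0; 0 0 1]
T2·T1 = [1 0 0; 2 -1 0; 0 0 1]
T3·…·T1 = [1 0 0; 6 -3 0; 0 0 1]
T4·…·T1 = [1 0 0; -6 3 0; 0 0 1]
T5·…·T1 = [-1 0 0; -18 9 0; 0 0 1]
T6·…·T1 = [-1 0 0; -36 18 0; 0 0 1]

T = [-1 0 0; -36 18 0; 0 0 1]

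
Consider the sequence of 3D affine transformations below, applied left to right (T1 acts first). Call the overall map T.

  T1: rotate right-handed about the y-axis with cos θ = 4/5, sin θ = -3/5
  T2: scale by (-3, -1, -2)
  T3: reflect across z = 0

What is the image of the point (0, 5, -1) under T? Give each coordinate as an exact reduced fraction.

T1 rotate right-handed about the y-axis with cos θ = 4/5, sin θ = -3/5: (0, 5, -1) → (3/5, 5, -4/5)
T2 scale by (-3, -1, -2): (3/5, 5, -4/5) → (-9/5, -5, 8/5)
T3 reflect across z = 0: (-9/5, -5, 8/5) → (-9/5, -5, -8/5)

T(p) = (-9/5, -5, -8/5)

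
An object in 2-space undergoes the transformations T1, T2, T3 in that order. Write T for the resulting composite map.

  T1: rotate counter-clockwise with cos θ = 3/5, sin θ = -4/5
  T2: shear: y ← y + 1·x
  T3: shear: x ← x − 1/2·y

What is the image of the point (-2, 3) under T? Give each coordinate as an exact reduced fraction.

T1 rotate counter-clockwise with cos θ = 3/5, sin θ = -4/5: (-2, 3) → (6/5, 17/5)
T2 shear: y ← y + 1·x: (6/5, 17/5) → (6/5, 23/5)
T3 shear: x ← x − 1/2·y: (6/5, 23/5) → (-11/10, 23/5)

T(p) = (-11/10, 23/5)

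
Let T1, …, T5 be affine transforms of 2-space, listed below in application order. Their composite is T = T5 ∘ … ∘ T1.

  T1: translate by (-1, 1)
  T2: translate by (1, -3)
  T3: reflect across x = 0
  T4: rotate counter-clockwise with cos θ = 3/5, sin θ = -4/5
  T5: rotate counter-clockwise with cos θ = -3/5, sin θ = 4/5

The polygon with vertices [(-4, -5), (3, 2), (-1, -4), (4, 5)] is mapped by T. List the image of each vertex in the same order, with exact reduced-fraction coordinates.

T1 translate by (-1, 1): (-4, -5) → (-5, -4); (3, 2) → (2, 3); (-1, -4) → (-2, -3); (4, 5) → (3, 6)
T2 translate by (1, -3): (-5, -4) → (-4, -7); (2, 3) → (3, 0); (-2, -3) → (-1, -6); (3, 6) → (4, 3)
T3 reflect across x = 0: (-4, -7) → (4, -7); (3, 0) → (-3, 0); (-1, -6) → (1, -6); (4, 3) → (-4, 3)
T4 rotate counter-clockwise with cos θ = 3/5, sin θ = -4/5: (4, -7) → (-16/5, -37/5); (-3, 0) → (-9/5, 12/5); (1, -6) → (-21/5, -22/5); (-4, 3) → (0, 5)
T5 rotate counter-clockwise with cos θ = -3/5, sin θ = 4/5: (-16/5, -37/5) → (196/25, 47/25); (-9/5, 12/5) → (-21/25, -72/25); (-21/5, -22/5) → (151/25, -18/25); (0, 5) → (-4, -3)

image vertices: (196/25, 47/25), (-21/25, -72/25), (151/25, -18/25), (-4, -3)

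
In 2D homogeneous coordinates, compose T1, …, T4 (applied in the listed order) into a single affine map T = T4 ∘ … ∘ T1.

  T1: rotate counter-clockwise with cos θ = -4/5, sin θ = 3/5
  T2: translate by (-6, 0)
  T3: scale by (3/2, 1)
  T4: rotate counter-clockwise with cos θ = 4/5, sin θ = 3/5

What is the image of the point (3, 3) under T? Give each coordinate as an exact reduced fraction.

T(p) = (-297/25, -483/50)

T1 rotate counter-clockwise with cos θ = -4/5, sin θ = 3/5: (3, 3) → (-21/5, -3/5)
T2 translate by (-6, 0): (-21/5, -3/5) → (-51/5, -3/5)
T3 scale by (3/2, 1): (-51/5, -3/5) → (-153/10, -3/5)
T4 rotate counter-clockwise with cos θ = 4/5, sin θ = 3/5: (-153/10, -3/5) → (-297/25, -483/50)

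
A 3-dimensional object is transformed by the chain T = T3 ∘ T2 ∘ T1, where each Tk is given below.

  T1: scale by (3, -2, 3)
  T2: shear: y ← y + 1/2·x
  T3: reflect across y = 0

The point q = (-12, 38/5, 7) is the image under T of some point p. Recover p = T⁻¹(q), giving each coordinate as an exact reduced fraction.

T1 = [3 0 0 0; 0 -2 0 0; 0 0 3 0; 0 0 0 1]
T2·T1 = [3 0 0 0; 3/2 -2 0 0; 0 0 3 0; 0 0 0 1]
T3·…·T1 = [3 0 0 0; -3/2 2 0 0; 0 0 3 0; 0 0 0 1]
det M = 18; M⁻¹ = [1/3 0 0 0; 1/4 1/2 0 0; 0 0 1/3 0; 0 0 0 1]
M⁻¹ · (-12, 38/5, 7)ᵀ = (-4, 4/5, 7/3)ᵀ

p = (-4, 4/5, 7/3)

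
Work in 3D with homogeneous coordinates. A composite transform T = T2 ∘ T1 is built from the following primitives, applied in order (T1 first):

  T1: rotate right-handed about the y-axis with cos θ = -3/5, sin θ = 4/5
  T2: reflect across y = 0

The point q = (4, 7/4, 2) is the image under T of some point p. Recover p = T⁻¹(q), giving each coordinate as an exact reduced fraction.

p = (-4, -7/4, 2)

T1 = [-3/5 0 4/5 0; 0 1 0 0; -4/5 0 -3/5 0; 0 0 0 1]
T2·T1 = [-3/5 0 4/5 0; 0 -1 0 0; -4/5 0 -3/5 0; 0 0 0 1]
det M = -1; M⁻¹ = [-3/5 0 -4/5 0; 0 -1 0 0; 4/5 0 -3/5 0; 0 0 0 1]
M⁻¹ · (4, 7/4, 2)ᵀ = (-4, -7/4, 2)ᵀ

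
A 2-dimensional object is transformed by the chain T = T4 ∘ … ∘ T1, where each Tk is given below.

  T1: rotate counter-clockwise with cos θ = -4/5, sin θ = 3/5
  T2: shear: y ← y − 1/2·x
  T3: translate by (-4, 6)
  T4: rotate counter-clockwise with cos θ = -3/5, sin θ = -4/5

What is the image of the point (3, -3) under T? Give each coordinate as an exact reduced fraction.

T1 rotate counter-clockwise with cos θ = -4/5, sin θ = 3/5: (3, -3) → (-3/5, 21/5)
T2 shear: y ← y − 1/2·x: (-3/5, 21/5) → (-3/5, 9/2)
T3 translate by (-4, 6): (-3/5, 9/2) → (-23/5, 21/2)
T4 rotate counter-clockwise with cos θ = -3/5, sin θ = -4/5: (-23/5, 21/2) → (279/25, -131/50)

T(p) = (279/25, -131/50)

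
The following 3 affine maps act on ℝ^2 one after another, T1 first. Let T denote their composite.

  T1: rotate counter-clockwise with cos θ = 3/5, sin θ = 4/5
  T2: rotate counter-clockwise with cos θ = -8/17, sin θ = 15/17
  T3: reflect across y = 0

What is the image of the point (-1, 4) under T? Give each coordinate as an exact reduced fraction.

T(p) = (32/85, 349/85)

T1 rotate counter-clockwise with cos θ = 3/5, sin θ = 4/5: (-1, 4) → (-19/5, 8/5)
T2 rotate counter-clockwise with cos θ = -8/17, sin θ = 15/17: (-19/5, 8/5) → (32/85, -349/85)
T3 reflect across y = 0: (32/85, -349/85) → (32/85, 349/85)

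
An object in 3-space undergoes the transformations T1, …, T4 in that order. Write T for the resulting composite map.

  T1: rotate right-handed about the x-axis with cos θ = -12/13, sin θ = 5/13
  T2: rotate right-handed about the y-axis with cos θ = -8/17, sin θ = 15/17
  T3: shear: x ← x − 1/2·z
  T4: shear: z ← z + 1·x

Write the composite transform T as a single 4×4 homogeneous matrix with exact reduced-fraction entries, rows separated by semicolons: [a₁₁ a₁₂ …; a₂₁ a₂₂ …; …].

T = [-1/34 95/221 -228/221 0; 0 -12/13 -5/13 0; -31/34 55/221 -132/221 0; 0 0 0 1]

T1 = [1 0 0 0; 0 -12/13 -5/13 0; 0 5/13 -12/13 0; 0 0 0 1]
T2·T1 = [-8/17 75/221 -180/221 0; 0 -12/13 -5/13 0; -15/17 -40/221 96/221 0; 0 0 0 1]
T3·…·T1 = [-1/34 95/221 -228/221 0; 0 -12/13 -5/13 0; -15/17 -40/221 96/221 0; 0 0 0 1]
T4·…·T1 = [-1/34 95/221 -228/221 0; 0 -12/13 -5/13 0; -31/34 55/221 -132/221 0; 0 0 0 1]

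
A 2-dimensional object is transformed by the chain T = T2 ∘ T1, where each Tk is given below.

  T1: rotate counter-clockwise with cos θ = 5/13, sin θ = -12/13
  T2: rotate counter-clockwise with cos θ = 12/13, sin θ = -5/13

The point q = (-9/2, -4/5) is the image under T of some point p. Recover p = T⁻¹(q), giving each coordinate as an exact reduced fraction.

p = (4/5, -9/2)

T1 = [5/13 12/13 0; -12/13 5/13 0; 0 0 1]
T2·T1 = [0 1 0; -1 0 0; 0 0 1]
det M = 1; M⁻¹ = [0 -1 0; 1 0 0; 0 0 1]
M⁻¹ · (-9/2, -4/5)ᵀ = (4/5, -9/2)ᵀ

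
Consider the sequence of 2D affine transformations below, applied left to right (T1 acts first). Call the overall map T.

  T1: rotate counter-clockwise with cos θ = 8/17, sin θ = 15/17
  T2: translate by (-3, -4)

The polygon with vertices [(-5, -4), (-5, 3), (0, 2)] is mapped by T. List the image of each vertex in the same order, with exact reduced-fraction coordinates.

image vertices: (-31/17, -175/17), (-8, -7), (-81/17, -52/17)

T1 rotate counter-clockwise with cos θ = 8/17, sin θ = 15/17: (-5, -4) → (20/17, -107/17); (-5, 3) → (-5, -3); (0, 2) → (-30/17, 16/17)
T2 translate by (-3, -4): (20/17, -107/17) → (-31/17, -175/17); (-5, -3) → (-8, -7); (-30/17, 16/17) → (-81/17, -52/17)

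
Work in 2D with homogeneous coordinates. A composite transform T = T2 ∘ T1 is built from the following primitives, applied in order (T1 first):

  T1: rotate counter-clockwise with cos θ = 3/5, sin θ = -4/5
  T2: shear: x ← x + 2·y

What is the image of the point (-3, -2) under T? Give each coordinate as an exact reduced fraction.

T(p) = (-1, 6/5)

T1 rotate counter-clockwise with cos θ = 3/5, sin θ = -4/5: (-3, -2) → (-17/5, 6/5)
T2 shear: x ← x + 2·y: (-17/5, 6/5) → (-1, 6/5)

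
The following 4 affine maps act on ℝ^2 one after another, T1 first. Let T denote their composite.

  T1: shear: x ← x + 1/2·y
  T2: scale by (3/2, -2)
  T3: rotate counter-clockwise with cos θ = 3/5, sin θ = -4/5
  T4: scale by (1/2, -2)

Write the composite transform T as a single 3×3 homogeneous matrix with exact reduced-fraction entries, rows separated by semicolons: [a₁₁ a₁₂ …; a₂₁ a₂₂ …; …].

T1 = [1 1/2 0; 0 1 0; 0 0 1]
T2·T1 = [3/2 3/4 0; 0 -2 0; 0 0 1]
T3·…·T1 = [9/10 -23/20 0; -6/5 -9/5 0; 0 0 1]
T4·…·T1 = [9/20 -23/40 0; 12/5 18/5 0; 0 0 1]

T = [9/20 -23/40 0; 12/5 18/5 0; 0 0 1]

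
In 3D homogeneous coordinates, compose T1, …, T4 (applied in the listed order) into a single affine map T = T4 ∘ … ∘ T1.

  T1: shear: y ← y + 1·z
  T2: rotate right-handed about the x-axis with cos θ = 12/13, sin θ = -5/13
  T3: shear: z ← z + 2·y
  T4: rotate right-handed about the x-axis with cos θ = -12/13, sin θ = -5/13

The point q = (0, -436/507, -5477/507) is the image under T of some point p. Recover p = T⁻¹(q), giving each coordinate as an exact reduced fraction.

T1 = [1 0 0 0; 0 1 1 0; 0 0 1 0; 0 0 0 1]
T2·T1 = [1 0 0 0; 0 12/13 17/13 0; 0 -5/13 7/13 0; 0 0 0 1]
T3·…·T1 = [1 0 0 0; 0 12/13 17/13 0; 0 19/13 41/13 0; 0 0 0 1]
T4·…·T1 = [1 0 0 0; 0 -49/169 1/169 0; 0 -288/169 -577/169 0; 0 0 0 1]
det M = 1; M⁻¹ = [1 0 0 0; 0 -577/169 -1/169 0; 0 288/169 -49/169 0; 0 0 0 1]
M⁻¹ · (0, -436/507, -5477/507)ᵀ = (0, 3, 5/3)ᵀ

p = (0, 3, 5/3)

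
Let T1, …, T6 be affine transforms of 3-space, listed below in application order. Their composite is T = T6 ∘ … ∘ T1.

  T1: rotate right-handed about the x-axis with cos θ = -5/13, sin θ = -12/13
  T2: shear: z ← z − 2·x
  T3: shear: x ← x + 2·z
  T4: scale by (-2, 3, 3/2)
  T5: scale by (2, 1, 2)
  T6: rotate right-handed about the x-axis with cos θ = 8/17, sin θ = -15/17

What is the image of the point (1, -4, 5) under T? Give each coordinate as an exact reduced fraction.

T(p) = (-28/13, 105/13, -216/13)

T1 rotate right-handed about the x-axis with cos θ = -5/13, sin θ = -12/13: (1, -4, 5) → (1, 80/13, 23/13)
T2 shear: z ← z − 2·x: (1, 80/13, 23/13) → (1, 80/13, -3/13)
T3 shear: x ← x + 2·z: (1, 80/13, -3/13) → (7/13, 80/13, -3/13)
T4 scale by (-2, 3, 3/2): (7/13, 80/13, -3/13) → (-14/13, 240/13, -9/26)
T5 scale by (2, 1, 2): (-14/13, 240/13, -9/26) → (-28/13, 240/13, -9/13)
T6 rotate right-handed about the x-axis with cos θ = 8/17, sin θ = -15/17: (-28/13, 240/13, -9/13) → (-28/13, 105/13, -216/13)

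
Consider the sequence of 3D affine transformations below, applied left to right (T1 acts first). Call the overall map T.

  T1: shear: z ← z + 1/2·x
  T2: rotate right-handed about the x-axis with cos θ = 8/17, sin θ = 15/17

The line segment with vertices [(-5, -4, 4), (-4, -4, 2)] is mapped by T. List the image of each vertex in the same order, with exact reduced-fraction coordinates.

image vertices: (-5, -109/34, -48/17), (-4, -32/17, -60/17)

T1 shear: z ← z + 1/2·x: (-5, -4, 4) → (-5, -4, 3/2); (-4, -4, 2) → (-4, -4, 0)
T2 rotate right-handed about the x-axis with cos θ = 8/17, sin θ = 15/17: (-5, -4, 3/2) → (-5, -109/34, -48/17); (-4, -4, 0) → (-4, -32/17, -60/17)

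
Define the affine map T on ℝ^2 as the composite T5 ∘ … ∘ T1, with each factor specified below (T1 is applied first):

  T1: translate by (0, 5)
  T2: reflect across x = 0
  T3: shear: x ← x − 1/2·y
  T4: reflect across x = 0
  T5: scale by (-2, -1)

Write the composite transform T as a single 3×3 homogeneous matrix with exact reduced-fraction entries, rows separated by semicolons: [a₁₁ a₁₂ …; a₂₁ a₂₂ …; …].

T = [-2 -1 -5; 0 -1 -5; 0 0 1]

T1 = [1 0 0; 0 1 5; 0 0 1]
T2·T1 = [-1 0 0; 0 1 5; 0 0 1]
T3·…·T1 = [-1 -1/2 -5/2; 0 1 5; 0 0 1]
T4·…·T1 = [1 1/2 5/2; 0 1 5; 0 0 1]
T5·…·T1 = [-2 -1 -5; 0 -1 -5; 0 0 1]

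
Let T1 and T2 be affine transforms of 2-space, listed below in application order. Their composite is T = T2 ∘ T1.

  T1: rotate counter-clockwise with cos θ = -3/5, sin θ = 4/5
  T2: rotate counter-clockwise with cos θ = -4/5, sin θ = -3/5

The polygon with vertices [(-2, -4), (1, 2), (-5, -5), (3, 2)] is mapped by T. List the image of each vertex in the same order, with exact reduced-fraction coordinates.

image vertices: (-76/25, -82/25), (38/25, 41/25), (-31/5, -17/5), (86/25, 27/25)

T1 rotate counter-clockwise with cos θ = -3/5, sin θ = 4/5: (-2, -4) → (22/5, 4/5); (1, 2) → (-11/5, -2/5); (-5, -5) → (7, -1); (3, 2) → (-17/5, 6/5)
T2 rotate counter-clockwise with cos θ = -4/5, sin θ = -3/5: (22/5, 4/5) → (-76/25, -82/25); (-11/5, -2/5) → (38/25, 41/25); (7, -1) → (-31/5, -17/5); (-17/5, 6/5) → (86/25, 27/25)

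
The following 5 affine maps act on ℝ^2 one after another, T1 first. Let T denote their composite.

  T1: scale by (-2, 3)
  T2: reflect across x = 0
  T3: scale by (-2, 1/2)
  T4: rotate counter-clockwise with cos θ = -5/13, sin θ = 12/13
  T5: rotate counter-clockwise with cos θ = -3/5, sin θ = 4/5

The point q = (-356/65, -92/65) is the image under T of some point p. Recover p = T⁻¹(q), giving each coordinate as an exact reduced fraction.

T1 = [-2 0 0; 0 3 0; 0 0 1]
T2·T1 = [2 0 0; 0 3 0; 0 0 1]
T3·…·T1 = [-4 0 0; 0 3/2 0; 0 0 1]
T4·…·T1 = [20/13 -18/13 0; -48/13 -15/26 0; 0 0 1]
T5·…·T1 = [132/65 84/65 0; 224/65 -99/130 0; 0 0 1]
det M = -6; M⁻¹ = [33/260 14/65 0; 112/195 -22/65 0; 0 0 1]
M⁻¹ · (-356/65, -92/65)ᵀ = (-1, -8/3)ᵀ

p = (-1, -8/3)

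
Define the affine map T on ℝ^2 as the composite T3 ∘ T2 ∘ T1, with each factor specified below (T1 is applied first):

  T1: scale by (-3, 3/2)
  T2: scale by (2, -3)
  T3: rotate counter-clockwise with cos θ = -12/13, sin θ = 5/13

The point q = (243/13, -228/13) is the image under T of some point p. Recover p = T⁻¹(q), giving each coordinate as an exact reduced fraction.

T1 = [-3 0 0; 0 3/2 0; 0 0 1]
T2·T1 = [-6 0 0; 0 -9/2 0; 0 0 1]
T3·…·T1 = [72/13 45/26 0; -30/13 54/13 0; 0 0 1]
det M = 27; M⁻¹ = [2/13 -5/78 0; 10/117 8/39 0; 0 0 1]
M⁻¹ · (243/13, -228/13)ᵀ = (4, -2)ᵀ

p = (4, -2)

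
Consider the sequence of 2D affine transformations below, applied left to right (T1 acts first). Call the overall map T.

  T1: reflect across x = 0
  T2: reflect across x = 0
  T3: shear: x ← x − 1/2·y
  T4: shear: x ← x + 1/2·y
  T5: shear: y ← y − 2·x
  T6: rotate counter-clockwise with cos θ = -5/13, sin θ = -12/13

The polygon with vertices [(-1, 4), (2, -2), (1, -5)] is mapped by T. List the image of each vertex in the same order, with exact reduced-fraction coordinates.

T1 reflect across x = 0: (-1, 4) → (1, 4); (2, -2) → (-2, -2); (1, -5) → (-1, -5)
T2 reflect across x = 0: (1, 4) → (-1, 4); (-2, -2) → (2, -2); (-1, -5) → (1, -5)
T3 shear: x ← x − 1/2·y: (-1, 4) → (-3, 4); (2, -2) → (3, -2); (1, -5) → (7/2, -5)
T4 shear: x ← x + 1/2·y: (-3, 4) → (-1, 4); (3, -2) → (2, -2); (7/2, -5) → (1, -5)
T5 shear: y ← y − 2·x: (-1, 4) → (-1, 6); (2, -2) → (2, -6); (1, -5) → (1, -7)
T6 rotate counter-clockwise with cos θ = -5/13, sin θ = -12/13: (-1, 6) → (77/13, -18/13); (2, -6) → (-82/13, 6/13); (1, -7) → (-89/13, 23/13)

image vertices: (77/13, -18/13), (-82/13, 6/13), (-89/13, 23/13)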